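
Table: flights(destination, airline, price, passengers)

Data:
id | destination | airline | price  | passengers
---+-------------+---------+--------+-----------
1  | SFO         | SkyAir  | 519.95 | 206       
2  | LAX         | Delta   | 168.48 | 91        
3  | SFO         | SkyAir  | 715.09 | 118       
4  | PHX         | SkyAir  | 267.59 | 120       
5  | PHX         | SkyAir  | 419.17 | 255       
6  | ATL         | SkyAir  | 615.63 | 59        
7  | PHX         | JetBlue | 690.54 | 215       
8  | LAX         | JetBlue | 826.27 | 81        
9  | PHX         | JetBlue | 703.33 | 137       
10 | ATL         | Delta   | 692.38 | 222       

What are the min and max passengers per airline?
SELECT airline, MIN(passengers), MAX(passengers)
FROM flights
GROUP BY airline

Result:
  Delta: min=91, max=222
  JetBlue: min=81, max=215
  SkyAir: min=59, max=255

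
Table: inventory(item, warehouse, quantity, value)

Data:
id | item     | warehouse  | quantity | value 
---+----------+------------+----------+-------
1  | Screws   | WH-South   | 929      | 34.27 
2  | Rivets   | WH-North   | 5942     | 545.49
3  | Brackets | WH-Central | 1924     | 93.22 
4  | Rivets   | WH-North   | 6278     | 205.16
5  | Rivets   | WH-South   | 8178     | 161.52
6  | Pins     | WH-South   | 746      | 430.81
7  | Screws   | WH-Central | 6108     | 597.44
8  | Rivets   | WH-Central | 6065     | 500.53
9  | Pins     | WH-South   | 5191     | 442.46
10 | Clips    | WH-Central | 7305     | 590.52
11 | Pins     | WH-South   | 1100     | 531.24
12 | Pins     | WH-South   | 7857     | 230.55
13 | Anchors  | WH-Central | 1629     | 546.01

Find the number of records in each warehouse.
SELECT warehouse, COUNT(*) as count
FROM inventory
GROUP BY warehouse

Result:
  WH-Central: 5
  WH-North: 2
  WH-South: 6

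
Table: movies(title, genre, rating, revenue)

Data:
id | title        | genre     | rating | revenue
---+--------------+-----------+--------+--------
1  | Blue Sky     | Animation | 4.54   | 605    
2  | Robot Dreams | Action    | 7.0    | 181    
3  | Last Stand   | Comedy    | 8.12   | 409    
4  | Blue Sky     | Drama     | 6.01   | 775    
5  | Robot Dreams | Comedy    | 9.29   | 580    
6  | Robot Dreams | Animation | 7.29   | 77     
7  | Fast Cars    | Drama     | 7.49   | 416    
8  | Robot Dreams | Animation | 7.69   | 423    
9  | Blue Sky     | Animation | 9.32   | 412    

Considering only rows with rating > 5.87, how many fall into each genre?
SELECT genre, COUNT(*)
FROM movies
WHERE rating > 5.87
GROUP BY genre

Note: WHERE filters rows before grouping.

Result:
  Action: 1
  Animation: 3
  Comedy: 2
  Drama: 2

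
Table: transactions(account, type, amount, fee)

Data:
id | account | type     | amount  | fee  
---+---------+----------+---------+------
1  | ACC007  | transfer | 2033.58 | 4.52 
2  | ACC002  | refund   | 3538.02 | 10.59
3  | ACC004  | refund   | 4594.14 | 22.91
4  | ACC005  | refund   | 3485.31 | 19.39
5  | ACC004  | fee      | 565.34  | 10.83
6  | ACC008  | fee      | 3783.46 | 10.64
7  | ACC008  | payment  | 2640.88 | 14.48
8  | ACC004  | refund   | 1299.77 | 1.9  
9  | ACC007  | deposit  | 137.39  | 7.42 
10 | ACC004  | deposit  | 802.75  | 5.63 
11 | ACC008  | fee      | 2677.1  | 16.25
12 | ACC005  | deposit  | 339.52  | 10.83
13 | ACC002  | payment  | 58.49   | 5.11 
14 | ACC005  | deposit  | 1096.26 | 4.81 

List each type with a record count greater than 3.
SELECT type, COUNT(*) as cnt
FROM transactions
GROUP BY type
HAVING COUNT(*) > 3

Result:
  deposit: 4
  refund: 4

Note: HAVING filters groups after aggregation, WHERE filters rows before.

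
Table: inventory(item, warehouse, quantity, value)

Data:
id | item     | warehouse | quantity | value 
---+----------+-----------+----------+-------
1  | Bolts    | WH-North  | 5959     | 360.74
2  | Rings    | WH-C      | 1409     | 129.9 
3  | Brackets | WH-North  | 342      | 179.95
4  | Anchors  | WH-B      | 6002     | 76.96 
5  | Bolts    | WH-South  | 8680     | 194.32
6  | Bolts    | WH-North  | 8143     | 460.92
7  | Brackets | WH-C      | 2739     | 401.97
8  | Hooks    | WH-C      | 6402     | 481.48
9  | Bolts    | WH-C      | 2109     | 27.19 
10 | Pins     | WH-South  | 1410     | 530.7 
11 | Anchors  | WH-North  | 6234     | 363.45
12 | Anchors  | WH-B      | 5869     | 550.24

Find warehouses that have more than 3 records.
SELECT warehouse, COUNT(*) as cnt
FROM inventory
GROUP BY warehouse
HAVING COUNT(*) > 3

Result:
  WH-C: 4
  WH-North: 4

Note: HAVING filters groups after aggregation, WHERE filters rows before.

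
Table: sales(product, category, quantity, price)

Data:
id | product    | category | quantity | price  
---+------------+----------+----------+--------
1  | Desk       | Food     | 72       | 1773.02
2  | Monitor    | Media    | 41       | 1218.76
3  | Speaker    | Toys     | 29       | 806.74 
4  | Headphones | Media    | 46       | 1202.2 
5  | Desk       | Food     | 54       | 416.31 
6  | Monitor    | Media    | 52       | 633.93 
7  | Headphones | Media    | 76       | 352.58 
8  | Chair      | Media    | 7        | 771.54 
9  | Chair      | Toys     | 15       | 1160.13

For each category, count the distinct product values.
SELECT category, COUNT(DISTINCT product)
FROM sales
GROUP BY category

Result:
  Food: 1 distinct
  Media: 3 distinct
  Toys: 2 distinct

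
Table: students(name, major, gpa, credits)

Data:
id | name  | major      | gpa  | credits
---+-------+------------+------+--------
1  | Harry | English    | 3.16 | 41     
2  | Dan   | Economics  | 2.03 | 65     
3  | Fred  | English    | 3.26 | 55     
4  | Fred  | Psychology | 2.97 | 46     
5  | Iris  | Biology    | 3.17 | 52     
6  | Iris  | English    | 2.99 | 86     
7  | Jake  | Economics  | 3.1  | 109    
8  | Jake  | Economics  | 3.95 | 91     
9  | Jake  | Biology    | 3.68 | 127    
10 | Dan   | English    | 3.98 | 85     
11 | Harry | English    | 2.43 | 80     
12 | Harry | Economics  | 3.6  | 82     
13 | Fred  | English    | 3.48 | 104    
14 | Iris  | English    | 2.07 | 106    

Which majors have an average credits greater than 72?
SELECT major, AVG(credits)
FROM students
GROUP BY major
HAVING AVG(credits) > 72

Result:
  Biology: avg=89.50
  Economics: avg=86.75
  English: avg=79.57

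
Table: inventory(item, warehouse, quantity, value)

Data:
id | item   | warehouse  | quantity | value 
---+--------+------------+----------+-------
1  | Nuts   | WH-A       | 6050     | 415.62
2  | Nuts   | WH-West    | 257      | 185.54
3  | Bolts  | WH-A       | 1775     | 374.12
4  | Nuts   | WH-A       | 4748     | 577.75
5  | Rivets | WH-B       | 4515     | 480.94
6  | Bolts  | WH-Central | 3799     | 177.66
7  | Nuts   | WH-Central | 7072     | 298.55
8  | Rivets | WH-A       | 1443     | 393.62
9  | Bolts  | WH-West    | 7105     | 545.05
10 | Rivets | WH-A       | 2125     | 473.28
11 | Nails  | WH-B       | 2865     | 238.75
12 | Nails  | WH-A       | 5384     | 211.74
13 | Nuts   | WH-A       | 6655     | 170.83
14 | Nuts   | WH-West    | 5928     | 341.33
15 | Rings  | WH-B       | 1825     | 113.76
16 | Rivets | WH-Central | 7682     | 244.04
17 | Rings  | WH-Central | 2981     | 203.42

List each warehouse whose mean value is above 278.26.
SELECT warehouse, AVG(value)
FROM inventory
GROUP BY warehouse
HAVING AVG(value) > 278.26

Result:
  WH-A: avg=373.85
  WH-West: avg=357.31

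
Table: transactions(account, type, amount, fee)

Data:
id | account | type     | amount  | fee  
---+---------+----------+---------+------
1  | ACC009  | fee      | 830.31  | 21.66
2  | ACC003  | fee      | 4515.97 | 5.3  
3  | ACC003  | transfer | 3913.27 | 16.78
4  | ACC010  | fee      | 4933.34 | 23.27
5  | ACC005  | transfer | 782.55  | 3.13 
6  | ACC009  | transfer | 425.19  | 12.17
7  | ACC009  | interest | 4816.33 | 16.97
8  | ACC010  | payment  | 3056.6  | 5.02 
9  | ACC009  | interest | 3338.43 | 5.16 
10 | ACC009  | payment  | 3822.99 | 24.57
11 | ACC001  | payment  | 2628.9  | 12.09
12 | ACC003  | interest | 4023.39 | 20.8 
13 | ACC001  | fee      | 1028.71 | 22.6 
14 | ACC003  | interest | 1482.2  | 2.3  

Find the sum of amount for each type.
SELECT type, SUM(amount) as result
FROM transactions
GROUP BY type

Result:
  fee: 11308.33
  interest: 13660.35
  payment: 9508.49
  transfer: 5121.01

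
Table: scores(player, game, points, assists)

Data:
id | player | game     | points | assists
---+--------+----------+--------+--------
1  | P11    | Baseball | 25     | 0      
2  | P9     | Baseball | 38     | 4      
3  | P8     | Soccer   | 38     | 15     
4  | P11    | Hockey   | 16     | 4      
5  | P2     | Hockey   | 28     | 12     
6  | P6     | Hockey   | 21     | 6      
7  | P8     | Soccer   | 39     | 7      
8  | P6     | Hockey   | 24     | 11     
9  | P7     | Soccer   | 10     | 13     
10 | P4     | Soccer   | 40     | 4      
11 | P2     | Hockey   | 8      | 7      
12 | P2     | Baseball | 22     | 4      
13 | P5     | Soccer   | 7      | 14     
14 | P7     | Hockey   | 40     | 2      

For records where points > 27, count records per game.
SELECT game, COUNT(*)
FROM scores
WHERE points > 27
GROUP BY game

Note: WHERE filters rows before grouping.

Result:
  Baseball: 1
  Hockey: 2
  Soccer: 3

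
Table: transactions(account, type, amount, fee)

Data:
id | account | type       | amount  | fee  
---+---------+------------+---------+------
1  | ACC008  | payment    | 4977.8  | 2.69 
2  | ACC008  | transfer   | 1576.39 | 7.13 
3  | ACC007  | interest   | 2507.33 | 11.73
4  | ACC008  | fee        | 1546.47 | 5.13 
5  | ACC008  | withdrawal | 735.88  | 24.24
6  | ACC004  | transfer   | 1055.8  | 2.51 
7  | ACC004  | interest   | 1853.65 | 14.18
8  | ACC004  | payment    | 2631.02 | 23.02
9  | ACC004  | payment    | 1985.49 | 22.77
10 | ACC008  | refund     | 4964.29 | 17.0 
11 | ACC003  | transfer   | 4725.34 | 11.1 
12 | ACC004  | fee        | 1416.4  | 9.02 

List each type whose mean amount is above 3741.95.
SELECT type, AVG(amount)
FROM transactions
GROUP BY type
HAVING AVG(amount) > 3741.95

Result:
  refund: avg=4964.29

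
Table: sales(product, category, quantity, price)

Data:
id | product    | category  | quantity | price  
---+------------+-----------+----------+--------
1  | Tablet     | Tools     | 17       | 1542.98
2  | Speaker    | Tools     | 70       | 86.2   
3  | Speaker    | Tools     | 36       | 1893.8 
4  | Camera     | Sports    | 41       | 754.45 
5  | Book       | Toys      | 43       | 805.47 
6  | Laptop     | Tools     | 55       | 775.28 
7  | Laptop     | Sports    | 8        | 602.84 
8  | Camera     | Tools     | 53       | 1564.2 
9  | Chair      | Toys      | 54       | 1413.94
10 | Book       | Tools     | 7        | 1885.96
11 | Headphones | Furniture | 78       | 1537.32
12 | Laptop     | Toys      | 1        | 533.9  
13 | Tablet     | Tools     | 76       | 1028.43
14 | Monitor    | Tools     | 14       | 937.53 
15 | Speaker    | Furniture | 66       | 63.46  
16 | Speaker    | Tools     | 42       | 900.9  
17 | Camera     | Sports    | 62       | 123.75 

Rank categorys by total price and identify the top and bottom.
SELECT category, SUM(price)
FROM sales
GROUP BY category
ORDER BY SUM(price)

All groups:
  Sports: 1481.04
  Furniture: 1600.78
  Toys: 2753.31
  Tools: 10615.28

Highest: Tools (10615.28)
Lowest: Sports (1481.04)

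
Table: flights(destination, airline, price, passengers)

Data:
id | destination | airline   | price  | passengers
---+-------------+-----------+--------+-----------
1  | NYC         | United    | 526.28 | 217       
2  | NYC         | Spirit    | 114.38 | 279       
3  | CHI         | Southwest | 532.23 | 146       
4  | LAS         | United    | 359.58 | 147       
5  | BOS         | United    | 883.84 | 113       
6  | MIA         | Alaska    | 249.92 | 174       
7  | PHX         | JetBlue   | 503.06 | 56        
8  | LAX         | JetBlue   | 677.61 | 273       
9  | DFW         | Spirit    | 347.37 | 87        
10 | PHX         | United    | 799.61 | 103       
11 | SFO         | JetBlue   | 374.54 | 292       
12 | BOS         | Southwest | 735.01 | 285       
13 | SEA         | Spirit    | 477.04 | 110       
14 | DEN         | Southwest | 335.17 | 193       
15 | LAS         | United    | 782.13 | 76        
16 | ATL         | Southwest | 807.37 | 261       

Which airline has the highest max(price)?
SELECT airline, MAX(price) as val
FROM flights
GROUP BY airline
ORDER BY val DESC
LIMIT 1

Result: United with max(price) = 883.84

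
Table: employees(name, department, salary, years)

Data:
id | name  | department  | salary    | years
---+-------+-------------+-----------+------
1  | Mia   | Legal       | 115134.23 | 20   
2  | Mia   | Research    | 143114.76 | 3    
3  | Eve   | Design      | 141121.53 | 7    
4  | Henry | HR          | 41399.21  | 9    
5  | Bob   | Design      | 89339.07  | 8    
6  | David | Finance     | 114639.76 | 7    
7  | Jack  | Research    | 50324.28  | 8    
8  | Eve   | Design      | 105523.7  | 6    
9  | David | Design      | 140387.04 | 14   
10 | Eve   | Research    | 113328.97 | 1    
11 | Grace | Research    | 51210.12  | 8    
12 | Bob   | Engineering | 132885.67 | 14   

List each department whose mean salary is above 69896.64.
SELECT department, AVG(salary)
FROM employees
GROUP BY department
HAVING AVG(salary) > 69896.64

Result:
  Design: avg=119092.84
  Engineering: avg=132885.67
  Finance: avg=114639.76
  Legal: avg=115134.23
  Research: avg=89494.53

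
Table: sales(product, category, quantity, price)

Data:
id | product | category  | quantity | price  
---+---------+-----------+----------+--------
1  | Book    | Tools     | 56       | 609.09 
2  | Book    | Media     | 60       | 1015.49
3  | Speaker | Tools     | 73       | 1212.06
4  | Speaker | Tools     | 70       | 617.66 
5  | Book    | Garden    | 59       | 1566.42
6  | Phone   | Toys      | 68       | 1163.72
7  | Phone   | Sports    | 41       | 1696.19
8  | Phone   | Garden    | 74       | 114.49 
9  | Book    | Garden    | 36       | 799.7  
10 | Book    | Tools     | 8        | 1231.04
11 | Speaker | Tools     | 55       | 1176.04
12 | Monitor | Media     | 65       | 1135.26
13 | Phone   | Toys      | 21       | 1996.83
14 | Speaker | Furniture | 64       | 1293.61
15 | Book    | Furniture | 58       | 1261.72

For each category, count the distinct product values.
SELECT category, COUNT(DISTINCT product)
FROM sales
GROUP BY category

Result:
  Furniture: 2 distinct
  Garden: 2 distinct
  Media: 2 distinct
  Sports: 1 distinct
  Tools: 2 distinct
  Toys: 1 distinct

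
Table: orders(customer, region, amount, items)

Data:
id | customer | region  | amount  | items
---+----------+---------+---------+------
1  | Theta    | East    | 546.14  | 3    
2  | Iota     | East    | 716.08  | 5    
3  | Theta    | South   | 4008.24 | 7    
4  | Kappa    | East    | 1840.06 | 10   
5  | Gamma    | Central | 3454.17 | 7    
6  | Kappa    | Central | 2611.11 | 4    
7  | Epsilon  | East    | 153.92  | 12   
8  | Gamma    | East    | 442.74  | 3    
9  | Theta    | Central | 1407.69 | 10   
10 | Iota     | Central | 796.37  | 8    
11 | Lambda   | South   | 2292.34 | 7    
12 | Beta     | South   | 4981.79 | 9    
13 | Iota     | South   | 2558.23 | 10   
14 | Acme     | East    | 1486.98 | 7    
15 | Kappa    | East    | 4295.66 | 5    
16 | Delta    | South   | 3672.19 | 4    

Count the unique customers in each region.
SELECT region, COUNT(DISTINCT customer)
FROM orders
GROUP BY region

Result:
  Central: 4 distinct
  East: 6 distinct
  South: 5 distinct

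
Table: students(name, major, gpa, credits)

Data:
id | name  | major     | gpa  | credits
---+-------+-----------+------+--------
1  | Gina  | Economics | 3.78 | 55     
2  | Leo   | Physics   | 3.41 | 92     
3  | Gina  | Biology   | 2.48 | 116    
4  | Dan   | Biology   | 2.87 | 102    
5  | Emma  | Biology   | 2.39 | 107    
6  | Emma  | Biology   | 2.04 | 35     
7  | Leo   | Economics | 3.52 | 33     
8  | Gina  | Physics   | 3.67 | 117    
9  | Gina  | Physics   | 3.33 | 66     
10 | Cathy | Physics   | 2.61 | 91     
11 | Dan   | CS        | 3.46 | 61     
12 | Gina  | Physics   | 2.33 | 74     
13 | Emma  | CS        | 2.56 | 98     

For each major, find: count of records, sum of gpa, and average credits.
SELECT major,
       COUNT(*) as cnt,
       SUM(gpa) as total_gpa,
       AVG(credits) as avg_credits
FROM students
GROUP BY major

Result:
  Biology: 4 records, 9.78 total gpa, 90.00 avg credits
  CS: 2 records, 6.02 total gpa, 79.50 avg credits
  Economics: 2 records, 7.30 total gpa, 44.00 avg credits
  Physics: 5 records, 15.35 total gpa, 88.00 avg credits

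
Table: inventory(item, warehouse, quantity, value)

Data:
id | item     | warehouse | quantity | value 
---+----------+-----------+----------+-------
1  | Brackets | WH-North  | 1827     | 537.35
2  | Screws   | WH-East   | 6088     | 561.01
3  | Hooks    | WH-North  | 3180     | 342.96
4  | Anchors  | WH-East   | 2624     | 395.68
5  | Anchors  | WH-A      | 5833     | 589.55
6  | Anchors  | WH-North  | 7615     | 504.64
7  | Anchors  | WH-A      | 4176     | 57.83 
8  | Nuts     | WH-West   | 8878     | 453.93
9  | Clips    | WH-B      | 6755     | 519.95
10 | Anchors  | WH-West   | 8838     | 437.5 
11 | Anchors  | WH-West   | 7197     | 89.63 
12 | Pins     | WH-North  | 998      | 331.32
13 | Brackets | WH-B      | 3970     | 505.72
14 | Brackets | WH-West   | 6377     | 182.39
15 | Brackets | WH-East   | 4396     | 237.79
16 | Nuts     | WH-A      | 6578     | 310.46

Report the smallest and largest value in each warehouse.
SELECT warehouse, MIN(value), MAX(value)
FROM inventory
GROUP BY warehouse

Result:
  WH-A: min=57.83, max=589.55
  WH-B: min=505.72, max=519.95
  WH-East: min=237.79, max=561.01
  WH-North: min=331.32, max=537.35
  WH-West: min=89.63, max=453.93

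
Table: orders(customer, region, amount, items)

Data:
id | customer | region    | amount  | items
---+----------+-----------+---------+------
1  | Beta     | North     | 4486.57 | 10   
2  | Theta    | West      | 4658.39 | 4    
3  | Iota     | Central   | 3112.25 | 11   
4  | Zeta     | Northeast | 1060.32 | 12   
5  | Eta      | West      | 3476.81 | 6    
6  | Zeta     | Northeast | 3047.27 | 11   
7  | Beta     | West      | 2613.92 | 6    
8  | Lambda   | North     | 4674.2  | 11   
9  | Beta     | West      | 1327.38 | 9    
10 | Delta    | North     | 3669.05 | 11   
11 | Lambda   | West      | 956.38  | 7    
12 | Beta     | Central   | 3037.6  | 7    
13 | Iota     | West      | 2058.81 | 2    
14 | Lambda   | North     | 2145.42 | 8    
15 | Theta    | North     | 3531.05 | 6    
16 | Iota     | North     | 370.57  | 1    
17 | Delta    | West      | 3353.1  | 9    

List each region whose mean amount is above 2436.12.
SELECT region, AVG(amount)
FROM orders
GROUP BY region
HAVING AVG(amount) > 2436.12

Result:
  Central: avg=3074.93
  North: avg=3146.14
  West: avg=2634.97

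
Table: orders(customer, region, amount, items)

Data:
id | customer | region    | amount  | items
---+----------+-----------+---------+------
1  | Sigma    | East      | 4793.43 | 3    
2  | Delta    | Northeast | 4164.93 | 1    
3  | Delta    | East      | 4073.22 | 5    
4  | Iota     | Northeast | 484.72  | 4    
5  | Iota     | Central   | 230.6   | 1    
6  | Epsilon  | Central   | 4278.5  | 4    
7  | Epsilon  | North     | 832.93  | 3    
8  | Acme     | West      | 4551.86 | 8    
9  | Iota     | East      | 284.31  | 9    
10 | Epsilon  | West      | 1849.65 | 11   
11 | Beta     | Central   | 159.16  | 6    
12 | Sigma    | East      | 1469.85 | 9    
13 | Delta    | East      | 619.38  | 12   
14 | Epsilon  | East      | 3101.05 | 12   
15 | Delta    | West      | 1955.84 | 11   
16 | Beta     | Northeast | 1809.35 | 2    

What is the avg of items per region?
SELECT region, AVG(items) as result
FROM orders
GROUP BY region

Result:
  Central: 3.67
  East: 8.33
  North: 3.00
  Northeast: 2.33
  West: 10.00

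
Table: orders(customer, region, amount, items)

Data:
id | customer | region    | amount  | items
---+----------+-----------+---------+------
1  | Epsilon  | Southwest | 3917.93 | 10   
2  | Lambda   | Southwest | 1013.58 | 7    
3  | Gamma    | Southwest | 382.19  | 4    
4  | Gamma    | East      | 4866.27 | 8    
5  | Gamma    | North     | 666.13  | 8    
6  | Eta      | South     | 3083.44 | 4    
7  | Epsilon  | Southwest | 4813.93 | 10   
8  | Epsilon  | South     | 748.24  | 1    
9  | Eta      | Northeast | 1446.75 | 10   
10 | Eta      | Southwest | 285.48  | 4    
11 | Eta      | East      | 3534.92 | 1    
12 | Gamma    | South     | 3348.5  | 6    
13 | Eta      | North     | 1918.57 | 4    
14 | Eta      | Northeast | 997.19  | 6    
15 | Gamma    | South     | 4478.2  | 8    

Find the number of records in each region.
SELECT region, COUNT(*) as count
FROM orders
GROUP BY region

Result:
  East: 2
  North: 2
  Northeast: 2
  South: 4
  Southwest: 5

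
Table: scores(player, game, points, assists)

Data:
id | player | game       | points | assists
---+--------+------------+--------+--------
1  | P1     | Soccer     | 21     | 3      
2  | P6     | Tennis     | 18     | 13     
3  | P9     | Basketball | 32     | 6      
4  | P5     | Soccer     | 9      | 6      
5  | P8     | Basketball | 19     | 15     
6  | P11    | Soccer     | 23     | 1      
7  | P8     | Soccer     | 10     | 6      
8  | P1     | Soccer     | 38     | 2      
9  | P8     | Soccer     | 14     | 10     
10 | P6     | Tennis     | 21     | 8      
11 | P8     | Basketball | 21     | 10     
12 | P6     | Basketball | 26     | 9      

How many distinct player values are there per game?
SELECT game, COUNT(DISTINCT player)
FROM scores
GROUP BY game

Result:
  Basketball: 3 distinct
  Soccer: 4 distinct
  Tennis: 1 distinct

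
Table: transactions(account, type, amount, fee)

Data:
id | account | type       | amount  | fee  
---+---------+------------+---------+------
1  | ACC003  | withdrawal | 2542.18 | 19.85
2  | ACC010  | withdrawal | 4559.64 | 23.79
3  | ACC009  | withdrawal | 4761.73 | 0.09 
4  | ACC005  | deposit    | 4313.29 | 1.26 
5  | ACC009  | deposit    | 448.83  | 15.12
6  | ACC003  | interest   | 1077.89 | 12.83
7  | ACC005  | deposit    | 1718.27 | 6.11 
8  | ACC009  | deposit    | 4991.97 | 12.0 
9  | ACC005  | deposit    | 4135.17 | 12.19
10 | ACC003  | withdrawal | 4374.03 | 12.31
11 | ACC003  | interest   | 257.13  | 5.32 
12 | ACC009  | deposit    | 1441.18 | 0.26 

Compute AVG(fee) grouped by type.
SELECT type, AVG(fee) as result
FROM transactions
GROUP BY type

Result:
  deposit: 7.82
  interest: 9.08
  withdrawal: 14.01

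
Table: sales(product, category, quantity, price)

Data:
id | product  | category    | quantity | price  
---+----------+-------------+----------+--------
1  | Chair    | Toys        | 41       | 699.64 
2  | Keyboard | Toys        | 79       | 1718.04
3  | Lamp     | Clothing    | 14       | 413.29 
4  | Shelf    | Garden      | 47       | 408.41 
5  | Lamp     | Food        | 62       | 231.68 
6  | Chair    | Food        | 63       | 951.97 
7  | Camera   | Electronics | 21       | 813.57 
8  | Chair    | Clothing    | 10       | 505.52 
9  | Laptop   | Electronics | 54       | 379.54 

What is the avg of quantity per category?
SELECT category, AVG(quantity) as result
FROM sales
GROUP BY category

Result:
  Clothing: 12.00
  Electronics: 37.50
  Food: 62.50
  Garden: 47.00
  Toys: 60.00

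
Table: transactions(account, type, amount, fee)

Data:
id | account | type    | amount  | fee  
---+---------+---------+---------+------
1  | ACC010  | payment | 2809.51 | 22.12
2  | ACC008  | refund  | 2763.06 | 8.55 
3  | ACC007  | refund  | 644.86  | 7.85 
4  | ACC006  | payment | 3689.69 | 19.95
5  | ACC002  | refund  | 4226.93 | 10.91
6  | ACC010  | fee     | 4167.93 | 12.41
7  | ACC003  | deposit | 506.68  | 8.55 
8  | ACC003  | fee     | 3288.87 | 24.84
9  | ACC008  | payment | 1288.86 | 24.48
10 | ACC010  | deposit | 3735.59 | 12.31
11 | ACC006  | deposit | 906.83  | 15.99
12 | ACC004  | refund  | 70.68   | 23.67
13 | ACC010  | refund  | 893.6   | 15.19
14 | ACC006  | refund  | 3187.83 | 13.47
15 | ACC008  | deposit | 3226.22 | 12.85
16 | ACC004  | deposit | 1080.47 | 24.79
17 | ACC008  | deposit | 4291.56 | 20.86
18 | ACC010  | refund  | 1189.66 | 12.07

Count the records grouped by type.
SELECT type, COUNT(*) as count
FROM transactions
GROUP BY type

Result:
  deposit: 6
  fee: 2
  payment: 3
  refund: 7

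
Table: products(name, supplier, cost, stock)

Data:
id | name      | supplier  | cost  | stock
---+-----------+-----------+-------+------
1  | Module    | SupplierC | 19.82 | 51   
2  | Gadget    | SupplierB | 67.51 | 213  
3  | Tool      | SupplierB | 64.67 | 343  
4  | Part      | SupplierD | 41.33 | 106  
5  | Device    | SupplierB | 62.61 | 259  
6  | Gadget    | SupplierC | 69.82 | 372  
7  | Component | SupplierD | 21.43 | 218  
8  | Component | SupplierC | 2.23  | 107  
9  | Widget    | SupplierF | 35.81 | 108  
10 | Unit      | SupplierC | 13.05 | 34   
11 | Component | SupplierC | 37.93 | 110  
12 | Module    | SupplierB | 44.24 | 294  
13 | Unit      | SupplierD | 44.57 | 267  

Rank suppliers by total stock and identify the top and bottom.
SELECT supplier, SUM(stock)
FROM products
GROUP BY supplier
ORDER BY SUM(stock)

All groups:
  SupplierF: 108
  SupplierD: 591
  SupplierC: 674
  SupplierB: 1109

Highest: SupplierB (1109)
Lowest: SupplierF (108)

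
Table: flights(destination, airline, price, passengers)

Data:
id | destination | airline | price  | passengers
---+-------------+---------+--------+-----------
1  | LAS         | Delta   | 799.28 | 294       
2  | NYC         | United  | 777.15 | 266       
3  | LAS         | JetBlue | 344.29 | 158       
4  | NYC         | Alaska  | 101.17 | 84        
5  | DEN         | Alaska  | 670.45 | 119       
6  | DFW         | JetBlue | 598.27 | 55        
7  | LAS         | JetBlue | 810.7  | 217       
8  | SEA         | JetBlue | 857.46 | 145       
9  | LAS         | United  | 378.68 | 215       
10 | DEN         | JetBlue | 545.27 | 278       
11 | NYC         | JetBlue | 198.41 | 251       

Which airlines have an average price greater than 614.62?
SELECT airline, AVG(price)
FROM flights
GROUP BY airline
HAVING AVG(price) > 614.62

Result:
  Delta: avg=799.28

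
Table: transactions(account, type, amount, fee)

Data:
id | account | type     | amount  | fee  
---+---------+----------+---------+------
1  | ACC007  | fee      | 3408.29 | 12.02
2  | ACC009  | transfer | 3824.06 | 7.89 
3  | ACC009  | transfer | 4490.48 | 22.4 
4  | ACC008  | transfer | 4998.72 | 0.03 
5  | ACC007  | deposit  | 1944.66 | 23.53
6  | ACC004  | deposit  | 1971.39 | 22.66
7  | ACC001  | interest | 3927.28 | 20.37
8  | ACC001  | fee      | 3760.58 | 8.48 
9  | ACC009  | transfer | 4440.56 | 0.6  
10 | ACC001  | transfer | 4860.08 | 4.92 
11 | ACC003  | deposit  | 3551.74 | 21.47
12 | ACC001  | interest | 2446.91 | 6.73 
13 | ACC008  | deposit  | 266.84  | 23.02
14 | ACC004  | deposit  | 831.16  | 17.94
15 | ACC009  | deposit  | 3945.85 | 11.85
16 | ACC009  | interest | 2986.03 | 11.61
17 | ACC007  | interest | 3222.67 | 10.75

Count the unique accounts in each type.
SELECT type, COUNT(DISTINCT account)
FROM transactions
GROUP BY type

Result:
  deposit: 5 distinct
  fee: 2 distinct
  interest: 3 distinct
  transfer: 3 distinct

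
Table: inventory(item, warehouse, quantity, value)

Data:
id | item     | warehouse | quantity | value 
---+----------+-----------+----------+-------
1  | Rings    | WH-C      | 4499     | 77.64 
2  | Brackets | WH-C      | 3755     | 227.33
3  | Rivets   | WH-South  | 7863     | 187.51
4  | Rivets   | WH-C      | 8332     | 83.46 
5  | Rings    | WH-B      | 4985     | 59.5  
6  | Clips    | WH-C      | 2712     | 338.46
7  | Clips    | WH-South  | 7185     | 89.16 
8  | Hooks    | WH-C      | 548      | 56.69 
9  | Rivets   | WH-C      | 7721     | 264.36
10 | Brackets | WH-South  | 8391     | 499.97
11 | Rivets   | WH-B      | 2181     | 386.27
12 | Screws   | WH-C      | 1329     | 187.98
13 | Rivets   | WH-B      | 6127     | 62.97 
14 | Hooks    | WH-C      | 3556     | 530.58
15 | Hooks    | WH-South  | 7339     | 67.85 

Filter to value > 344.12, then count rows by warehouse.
SELECT warehouse, COUNT(*)
FROM inventory
WHERE value > 344.12
GROUP BY warehouse

Note: WHERE filters rows before grouping.

Result:
  WH-B: 1
  WH-C: 1
  WH-South: 1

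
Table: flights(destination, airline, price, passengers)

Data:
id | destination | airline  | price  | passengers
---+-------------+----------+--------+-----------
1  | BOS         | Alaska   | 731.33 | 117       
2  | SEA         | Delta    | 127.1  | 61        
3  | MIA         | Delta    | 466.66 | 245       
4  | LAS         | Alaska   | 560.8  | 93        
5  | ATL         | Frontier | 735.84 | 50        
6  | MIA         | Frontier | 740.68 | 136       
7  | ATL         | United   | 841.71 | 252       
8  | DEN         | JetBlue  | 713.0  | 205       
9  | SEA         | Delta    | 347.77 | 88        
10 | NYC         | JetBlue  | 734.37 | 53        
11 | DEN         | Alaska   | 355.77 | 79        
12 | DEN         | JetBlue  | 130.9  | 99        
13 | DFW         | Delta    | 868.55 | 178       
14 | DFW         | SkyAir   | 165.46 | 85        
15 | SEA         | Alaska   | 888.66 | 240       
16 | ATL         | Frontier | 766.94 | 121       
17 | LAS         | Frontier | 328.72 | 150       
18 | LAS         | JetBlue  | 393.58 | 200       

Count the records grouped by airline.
SELECT airline, COUNT(*) as count
FROM flights
GROUP BY airline

Result:
  Alaska: 4
  Delta: 4
  Frontier: 4
  JetBlue: 4
  SkyAir: 1
  United: 1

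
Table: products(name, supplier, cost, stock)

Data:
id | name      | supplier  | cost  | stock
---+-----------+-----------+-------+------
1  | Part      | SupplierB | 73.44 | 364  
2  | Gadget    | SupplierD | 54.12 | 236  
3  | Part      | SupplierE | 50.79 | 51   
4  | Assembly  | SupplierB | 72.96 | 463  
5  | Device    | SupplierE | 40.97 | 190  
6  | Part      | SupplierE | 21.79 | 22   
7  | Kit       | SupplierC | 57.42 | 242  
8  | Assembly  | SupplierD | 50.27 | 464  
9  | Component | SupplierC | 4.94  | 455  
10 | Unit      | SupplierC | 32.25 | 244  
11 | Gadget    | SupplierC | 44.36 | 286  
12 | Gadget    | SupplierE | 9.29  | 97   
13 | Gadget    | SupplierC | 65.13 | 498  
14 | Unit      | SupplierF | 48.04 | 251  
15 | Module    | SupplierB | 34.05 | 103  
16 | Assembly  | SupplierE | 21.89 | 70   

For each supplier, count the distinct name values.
SELECT supplier, COUNT(DISTINCT name)
FROM products
GROUP BY supplier

Result:
  SupplierB: 3 distinct
  SupplierC: 4 distinct
  SupplierD: 2 distinct
  SupplierE: 4 distinct
  SupplierF: 1 distinct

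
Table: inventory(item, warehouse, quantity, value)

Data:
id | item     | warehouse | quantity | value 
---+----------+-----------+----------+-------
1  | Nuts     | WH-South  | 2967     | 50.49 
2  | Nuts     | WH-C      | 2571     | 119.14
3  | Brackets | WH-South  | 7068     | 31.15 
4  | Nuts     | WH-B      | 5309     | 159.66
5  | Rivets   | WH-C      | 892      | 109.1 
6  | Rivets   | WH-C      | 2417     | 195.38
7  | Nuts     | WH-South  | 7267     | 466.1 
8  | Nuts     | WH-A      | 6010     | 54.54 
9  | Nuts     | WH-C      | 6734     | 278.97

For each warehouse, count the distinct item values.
SELECT warehouse, COUNT(DISTINCT item)
FROM inventory
GROUP BY warehouse

Result:
  WH-A: 1 distinct
  WH-B: 1 distinct
  WH-C: 2 distinct
  WH-South: 2 distinct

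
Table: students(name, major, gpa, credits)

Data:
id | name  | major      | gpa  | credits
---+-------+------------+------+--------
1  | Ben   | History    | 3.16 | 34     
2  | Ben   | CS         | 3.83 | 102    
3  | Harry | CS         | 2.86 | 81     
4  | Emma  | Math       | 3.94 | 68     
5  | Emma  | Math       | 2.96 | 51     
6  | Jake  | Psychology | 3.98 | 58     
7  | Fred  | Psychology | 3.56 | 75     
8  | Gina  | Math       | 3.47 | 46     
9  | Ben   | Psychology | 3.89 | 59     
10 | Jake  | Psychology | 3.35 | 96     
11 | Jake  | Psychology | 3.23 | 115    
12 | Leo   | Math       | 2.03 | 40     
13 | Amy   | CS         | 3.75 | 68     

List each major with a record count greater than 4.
SELECT major, COUNT(*) as cnt
FROM students
GROUP BY major
HAVING COUNT(*) > 4

Result:
  Psychology: 5

Note: HAVING filters groups after aggregation, WHERE filters rows before.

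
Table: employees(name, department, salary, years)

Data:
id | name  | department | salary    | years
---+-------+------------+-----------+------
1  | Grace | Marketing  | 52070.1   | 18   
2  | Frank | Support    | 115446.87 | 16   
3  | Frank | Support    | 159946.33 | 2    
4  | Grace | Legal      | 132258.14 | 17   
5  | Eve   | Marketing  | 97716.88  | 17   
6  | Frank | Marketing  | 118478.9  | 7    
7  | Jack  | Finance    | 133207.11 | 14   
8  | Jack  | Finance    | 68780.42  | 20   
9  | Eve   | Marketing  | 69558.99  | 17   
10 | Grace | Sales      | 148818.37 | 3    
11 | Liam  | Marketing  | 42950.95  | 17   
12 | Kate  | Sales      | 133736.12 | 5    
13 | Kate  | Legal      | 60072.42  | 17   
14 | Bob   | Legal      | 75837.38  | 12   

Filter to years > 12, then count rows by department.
SELECT department, COUNT(*)
FROM employees
WHERE years > 12
GROUP BY department

Note: WHERE filters rows before grouping.

Result:
  Finance: 2
  Legal: 2
  Marketing: 4
  Support: 1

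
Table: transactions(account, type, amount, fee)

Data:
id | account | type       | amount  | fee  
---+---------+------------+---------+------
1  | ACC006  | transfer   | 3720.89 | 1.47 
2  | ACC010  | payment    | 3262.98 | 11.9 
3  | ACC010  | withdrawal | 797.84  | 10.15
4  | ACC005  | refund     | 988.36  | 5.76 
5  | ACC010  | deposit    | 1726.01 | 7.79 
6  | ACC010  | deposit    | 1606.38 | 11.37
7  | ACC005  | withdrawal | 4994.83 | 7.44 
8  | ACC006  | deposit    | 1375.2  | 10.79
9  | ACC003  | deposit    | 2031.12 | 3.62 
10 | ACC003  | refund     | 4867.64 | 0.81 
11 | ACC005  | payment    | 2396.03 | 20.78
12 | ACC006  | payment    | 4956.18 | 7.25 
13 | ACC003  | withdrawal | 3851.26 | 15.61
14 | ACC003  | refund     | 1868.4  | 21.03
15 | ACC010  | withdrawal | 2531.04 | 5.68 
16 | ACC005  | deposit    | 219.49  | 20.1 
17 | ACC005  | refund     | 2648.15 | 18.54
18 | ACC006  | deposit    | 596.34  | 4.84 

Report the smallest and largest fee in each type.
SELECT type, MIN(fee), MAX(fee)
FROM transactions
GROUP BY type

Result:
  deposit: min=3.62, max=20.10
  payment: min=7.25, max=20.78
  refund: min=0.81, max=21.03
  transfer: min=1.47, max=1.47
  withdrawal: min=5.68, max=15.61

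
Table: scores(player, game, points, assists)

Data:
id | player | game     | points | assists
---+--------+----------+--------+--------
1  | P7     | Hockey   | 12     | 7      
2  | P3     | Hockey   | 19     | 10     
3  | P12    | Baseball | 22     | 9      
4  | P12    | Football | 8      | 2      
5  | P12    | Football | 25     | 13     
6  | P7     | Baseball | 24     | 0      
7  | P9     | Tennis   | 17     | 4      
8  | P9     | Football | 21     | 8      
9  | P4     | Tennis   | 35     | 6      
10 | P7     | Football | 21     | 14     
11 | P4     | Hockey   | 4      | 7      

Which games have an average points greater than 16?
SELECT game, AVG(points)
FROM scores
GROUP BY game
HAVING AVG(points) > 16

Result:
  Baseball: avg=23.00
  Football: avg=18.75
  Tennis: avg=26.00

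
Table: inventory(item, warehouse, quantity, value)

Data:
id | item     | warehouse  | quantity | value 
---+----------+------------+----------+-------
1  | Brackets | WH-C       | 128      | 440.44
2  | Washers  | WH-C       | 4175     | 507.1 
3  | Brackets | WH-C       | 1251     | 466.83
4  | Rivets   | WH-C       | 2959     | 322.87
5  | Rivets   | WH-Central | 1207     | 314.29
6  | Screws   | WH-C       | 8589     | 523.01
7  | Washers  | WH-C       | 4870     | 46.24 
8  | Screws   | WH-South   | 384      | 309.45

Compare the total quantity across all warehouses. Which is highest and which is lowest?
SELECT warehouse, SUM(quantity)
FROM inventory
GROUP BY warehouse
ORDER BY SUM(quantity)

All groups:
  WH-South: 384
  WH-Central: 1207
  WH-C: 21972

Highest: WH-C (21972)
Lowest: WH-South (384)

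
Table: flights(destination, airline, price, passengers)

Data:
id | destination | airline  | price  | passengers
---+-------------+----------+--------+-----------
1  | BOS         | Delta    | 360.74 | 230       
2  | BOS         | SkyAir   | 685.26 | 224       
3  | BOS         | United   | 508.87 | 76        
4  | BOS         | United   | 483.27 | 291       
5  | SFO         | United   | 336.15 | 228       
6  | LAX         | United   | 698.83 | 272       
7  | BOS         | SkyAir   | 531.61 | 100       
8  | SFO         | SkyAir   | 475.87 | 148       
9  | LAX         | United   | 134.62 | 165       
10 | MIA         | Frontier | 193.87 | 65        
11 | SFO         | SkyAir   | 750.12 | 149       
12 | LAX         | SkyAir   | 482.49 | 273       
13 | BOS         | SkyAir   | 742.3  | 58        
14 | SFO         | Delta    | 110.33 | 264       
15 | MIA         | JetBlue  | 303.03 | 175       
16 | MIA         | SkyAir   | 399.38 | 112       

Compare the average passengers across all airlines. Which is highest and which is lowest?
SELECT airline, AVG(passengers)
FROM flights
GROUP BY airline
ORDER BY AVG(passengers)

All groups:
  Frontier: 65.00
  SkyAir: 152.00
  JetBlue: 175.00
  United: 206.40
  Delta: 247.00

Highest: Delta (247.00)
Lowest: Frontier (65.00)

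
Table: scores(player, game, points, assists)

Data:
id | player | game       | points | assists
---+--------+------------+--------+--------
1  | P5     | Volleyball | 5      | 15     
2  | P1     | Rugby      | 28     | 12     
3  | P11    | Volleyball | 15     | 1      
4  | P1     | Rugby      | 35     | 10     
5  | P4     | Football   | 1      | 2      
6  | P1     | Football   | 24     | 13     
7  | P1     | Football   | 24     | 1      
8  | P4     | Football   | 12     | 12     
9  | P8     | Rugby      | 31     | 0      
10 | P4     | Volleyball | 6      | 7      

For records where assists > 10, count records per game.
SELECT game, COUNT(*)
FROM scores
WHERE assists > 10
GROUP BY game

Note: WHERE filters rows before grouping.

Result:
  Football: 2
  Rugby: 1
  Volleyball: 1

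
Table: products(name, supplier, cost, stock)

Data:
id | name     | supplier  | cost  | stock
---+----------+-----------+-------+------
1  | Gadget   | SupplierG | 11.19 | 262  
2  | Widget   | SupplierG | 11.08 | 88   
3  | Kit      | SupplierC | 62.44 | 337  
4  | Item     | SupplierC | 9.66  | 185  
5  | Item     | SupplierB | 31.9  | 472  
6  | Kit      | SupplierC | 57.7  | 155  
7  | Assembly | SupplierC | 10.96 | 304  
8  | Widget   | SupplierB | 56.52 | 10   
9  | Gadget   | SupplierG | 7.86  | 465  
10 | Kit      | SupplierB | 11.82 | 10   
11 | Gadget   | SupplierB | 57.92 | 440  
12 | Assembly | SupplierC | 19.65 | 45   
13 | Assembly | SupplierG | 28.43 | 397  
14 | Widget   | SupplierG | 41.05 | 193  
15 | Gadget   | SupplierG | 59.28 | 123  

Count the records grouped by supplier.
SELECT supplier, COUNT(*) as count
FROM products
GROUP BY supplier

Result:
  SupplierB: 4
  SupplierC: 5
  SupplierG: 6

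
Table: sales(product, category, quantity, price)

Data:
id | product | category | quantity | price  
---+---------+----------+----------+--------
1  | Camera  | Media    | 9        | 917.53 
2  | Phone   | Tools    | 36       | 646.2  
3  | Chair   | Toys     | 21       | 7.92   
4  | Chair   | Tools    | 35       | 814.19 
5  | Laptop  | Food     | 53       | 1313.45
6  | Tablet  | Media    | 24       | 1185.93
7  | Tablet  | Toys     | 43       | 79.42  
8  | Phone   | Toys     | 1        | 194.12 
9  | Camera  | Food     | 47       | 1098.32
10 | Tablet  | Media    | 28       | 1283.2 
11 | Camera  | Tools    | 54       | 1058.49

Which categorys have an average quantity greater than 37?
SELECT category, AVG(quantity)
FROM sales
GROUP BY category
HAVING AVG(quantity) > 37

Result:
  Food: avg=50.00
  Tools: avg=41.67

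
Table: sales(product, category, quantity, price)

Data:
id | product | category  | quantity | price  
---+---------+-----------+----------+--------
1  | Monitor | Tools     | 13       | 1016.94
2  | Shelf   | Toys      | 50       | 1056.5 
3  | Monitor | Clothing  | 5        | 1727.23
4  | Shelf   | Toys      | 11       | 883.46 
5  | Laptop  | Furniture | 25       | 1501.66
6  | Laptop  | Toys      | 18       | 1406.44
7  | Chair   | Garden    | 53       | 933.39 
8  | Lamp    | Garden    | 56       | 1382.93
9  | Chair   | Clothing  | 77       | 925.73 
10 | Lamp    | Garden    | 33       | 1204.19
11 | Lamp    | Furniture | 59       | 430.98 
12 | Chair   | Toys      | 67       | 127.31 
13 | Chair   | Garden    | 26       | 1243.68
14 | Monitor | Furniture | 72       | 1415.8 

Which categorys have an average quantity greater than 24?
SELECT category, AVG(quantity)
FROM sales
GROUP BY category
HAVING AVG(quantity) > 24

Result:
  Clothing: avg=41.00
  Furniture: avg=52.00
  Garden: avg=42.00
  Toys: avg=36.50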